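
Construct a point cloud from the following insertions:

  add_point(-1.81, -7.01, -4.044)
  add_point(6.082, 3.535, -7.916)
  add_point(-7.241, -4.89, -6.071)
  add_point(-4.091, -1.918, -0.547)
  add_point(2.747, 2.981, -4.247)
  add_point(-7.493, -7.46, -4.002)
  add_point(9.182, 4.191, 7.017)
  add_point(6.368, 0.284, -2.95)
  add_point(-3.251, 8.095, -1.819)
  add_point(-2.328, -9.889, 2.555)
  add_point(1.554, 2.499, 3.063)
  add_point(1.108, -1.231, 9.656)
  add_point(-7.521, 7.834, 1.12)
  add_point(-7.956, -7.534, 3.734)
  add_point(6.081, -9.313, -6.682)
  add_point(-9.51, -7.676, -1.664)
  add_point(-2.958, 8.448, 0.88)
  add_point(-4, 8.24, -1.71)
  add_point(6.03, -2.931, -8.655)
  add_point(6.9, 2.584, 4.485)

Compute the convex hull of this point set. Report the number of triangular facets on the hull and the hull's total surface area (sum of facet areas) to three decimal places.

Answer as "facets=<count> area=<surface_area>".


facets=24 area=1008.310

Points on the hull: [1, 2, 5, 6, 8, 9, 11, 12, 13, 14, 15, 16, 17, 18] (14 of 20).

Triangle areas on the boundary:
  f1: (p14, p18, p6) → 58.0104
  f2: (p11, p14, p6) → 93.1341
  f3: (p2, p14, p18) → 44.8391
  f4: (p12, p16, p6) → 20.5295
  f5: (p12, p11, p6) → 76.3247
  f6: (p12, p2, p15) → 41.5307
  f7: (p9, p14, p15) → 52.9354
  f8: (p9, p11, p14) → 71.4953
  f9: (p5, p14, p15) → 13.8012
  f10: (p5, p2, p15) → 4.1859
  f11: (p5, p2, p14) → 22.9999
  f12: (p1, p18, p6) → 49.0728
  f13: (p1, p2, p18) → 44.0863
  f14: (p1, p16, p6) → 88.5238
  f15: (p13, p9, p15) → 17.4275
  f16: (p13, p9, p11) → 36.0840
  f17: (p13, p12, p15) → 43.4511
  f18: (p13, p12, p11) → 87.8779
  f19: (p17, p12, p16) → 6.0916
  f20: (p17, p12, p2) → 32.1495
  f21: (p17, p1, p2) → 86.0474
  f22: (p8, p1, p16) → 14.5970
  f23: (p8, p17, p16) → 1.0530
  f24: (p8, p17, p1) → 2.0616
Σ area = 1008.310

Euler characteristic 14−36+24 = 2 ✓


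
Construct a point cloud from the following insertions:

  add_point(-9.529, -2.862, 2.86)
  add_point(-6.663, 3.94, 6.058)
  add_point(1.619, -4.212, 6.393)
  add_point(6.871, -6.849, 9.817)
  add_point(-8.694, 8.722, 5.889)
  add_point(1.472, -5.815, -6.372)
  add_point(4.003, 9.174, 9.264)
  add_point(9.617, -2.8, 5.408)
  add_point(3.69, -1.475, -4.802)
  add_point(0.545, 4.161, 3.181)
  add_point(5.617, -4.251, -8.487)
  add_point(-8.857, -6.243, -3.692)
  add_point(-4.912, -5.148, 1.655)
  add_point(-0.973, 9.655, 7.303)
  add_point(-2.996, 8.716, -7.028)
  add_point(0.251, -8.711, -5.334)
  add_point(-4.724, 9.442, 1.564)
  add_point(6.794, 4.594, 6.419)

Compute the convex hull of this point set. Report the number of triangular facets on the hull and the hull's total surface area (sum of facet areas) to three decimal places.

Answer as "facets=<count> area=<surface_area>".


facets=22 area=1125.927

Hull vertices (13/18): indices [0, 1, 3, 4, 6, 7, 10, 11, 13, 14, 15, 16, 17].

Facet areas (half cross-product norm):
  f1: (p3, p10, p7) → 42.3907
  f2: (p17, p10, p7) → 57.5809
  f3: (p17, p14, p10) → 120.2353
  f4: (p15, p3, p10) → 63.6690
  f5: (p16, p14, p13) → 21.1617
  f6: (p16, p4, p13) → 19.6883
  f7: (p16, p4, p14) → 14.2611
  f8: (p1, p3, p0) → 70.3374
  f9: (p1, p4, p0) → 16.3082
  f10: (p1, p4, p3) → 23.0322
  f11: (p6, p4, p13) → 5.9543
  f12: (p6, p4, p3) → 105.9212
  f13: (p6, p14, p13) → 34.0711
  f14: (p6, p17, p14) → 51.8678
  f15: (p6, p3, p7) → 44.6450
  f16: (p6, p17, p7) → 9.4298
  f17: (p11, p4, p0) → 33.4655
  f18: (p11, p4, p14) → 109.3500
  f19: (p11, p14, p10) → 107.9388
  f20: (p11, p15, p10) → 29.6895
  f21: (p11, p3, p0) → 66.7492
  f22: (p11, p15, p3) → 78.1801
Σ area = 1125.927

Check V−E+F: 13 − 33 + 22 = 2.


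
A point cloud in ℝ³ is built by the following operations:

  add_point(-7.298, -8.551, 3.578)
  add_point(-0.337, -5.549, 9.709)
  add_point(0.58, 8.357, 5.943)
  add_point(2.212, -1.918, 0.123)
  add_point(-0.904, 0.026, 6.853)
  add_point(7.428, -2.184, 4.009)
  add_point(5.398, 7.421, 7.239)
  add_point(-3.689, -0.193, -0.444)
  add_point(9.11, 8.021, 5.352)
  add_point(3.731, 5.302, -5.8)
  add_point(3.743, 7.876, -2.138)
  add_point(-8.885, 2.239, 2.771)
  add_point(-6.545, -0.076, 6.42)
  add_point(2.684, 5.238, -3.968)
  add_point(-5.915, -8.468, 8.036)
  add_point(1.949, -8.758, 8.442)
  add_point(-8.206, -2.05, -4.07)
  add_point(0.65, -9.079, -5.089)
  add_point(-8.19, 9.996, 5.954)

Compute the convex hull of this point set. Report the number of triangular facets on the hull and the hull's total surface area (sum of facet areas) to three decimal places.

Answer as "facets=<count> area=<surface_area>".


facets=22 area=1027.597

13 of the 19 inputs are extreme points: [0, 1, 5, 6, 8, 9, 10, 11, 14, 15, 16, 17, 18].

Facet areas (half cross-product norm):
  f1: (p5, p9, p8) → 60.8257
  f2: (p5, p9, p17) → 79.5547
  f3: (p16, p9, p17) → 75.1689
  f4: (p16, p0, p11) → 39.0572
  f5: (p16, p0, p17) → 52.3931
  f6: (p18, p6, p8) → 17.7144
  f7: (p18, p16, p11) → 20.4285
  f8: (p18, p16, p9) → 104.7664
  f9: (p18, p6, p1) → 97.8061
  f10: (p15, p0, p17) → 59.4635
  f11: (p15, p5, p17) → 60.4089
  f12: (p15, p5, p8) → 35.8985
  f13: (p15, p6, p8) → 32.6159
  f14: (p15, p6, p1) → 26.9494
  f15: (p10, p9, p8) → 15.2073
  f16: (p10, p18, p8) → 67.1305
  f17: (p10, p18, p9) → 27.5399
  f18: (p14, p15, p1) → 13.4651
  f19: (p14, p15, p0) → 17.2689
  f20: (p14, p18, p1) → 57.9805
  f21: (p14, p0, p11) → 25.4085
  f22: (p14, p18, p11) → 40.5455
Σ area = 1027.597

Check V−E+F: 13 − 33 + 22 = 2.


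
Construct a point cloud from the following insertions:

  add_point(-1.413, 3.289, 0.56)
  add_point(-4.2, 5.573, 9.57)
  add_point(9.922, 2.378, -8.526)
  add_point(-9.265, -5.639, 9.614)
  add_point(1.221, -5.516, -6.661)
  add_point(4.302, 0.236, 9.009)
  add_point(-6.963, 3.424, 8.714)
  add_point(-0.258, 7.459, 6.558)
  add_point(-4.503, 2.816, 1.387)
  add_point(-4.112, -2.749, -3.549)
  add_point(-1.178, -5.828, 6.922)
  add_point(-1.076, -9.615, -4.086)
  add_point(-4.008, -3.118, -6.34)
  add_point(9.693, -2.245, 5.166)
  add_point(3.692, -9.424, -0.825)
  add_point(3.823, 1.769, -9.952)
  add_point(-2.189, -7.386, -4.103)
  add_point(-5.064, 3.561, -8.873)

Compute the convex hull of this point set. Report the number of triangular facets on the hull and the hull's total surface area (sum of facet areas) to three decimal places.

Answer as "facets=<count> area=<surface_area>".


facets=24 area=1046.999

Extreme-point indices: [1, 2, 3, 4, 5, 6, 7, 10, 11, 12, 13, 14, 15, 17] — 14 of 18 on the boundary.

Per-facet area ½‖(b−a)×(c−a)‖:
  f1: (p13, p7, p2) → 100.2596
  f2: (p17, p7, p2) → 119.5836
  f3: (p17, p15, p2) → 12.6625
  f4: (p5, p13, p7) → 26.7070
  f5: (p6, p17, p3) → 82.3942
  f6: (p14, p13, p2) → 76.7031
  f7: (p14, p11, p2) → 44.3946
  f8: (p14, p11, p3) → 47.4263
  f9: (p12, p17, p3) → 55.6123
  f10: (p12, p11, p3) → 60.7483
  f11: (p1, p17, p7) → 42.9497
  f12: (p1, p6, p17) → 31.5155
  f13: (p1, p5, p7) → 23.5338
  f14: (p1, p5, p3) → 61.2775
  f15: (p1, p6, p3) → 11.3751
  f16: (p10, p14, p3) → 28.7868
  f17: (p10, p14, p13) → 50.2075
  f18: (p10, p5, p3) → 30.6665
  f19: (p10, p5, p13) → 29.6438
  f20: (p4, p12, p11) → 15.3620
  f21: (p4, p15, p2) → 25.2735
  f22: (p4, p11, p2) → 14.1122
  f23: (p4, p17, p15) → 37.7668
  f24: (p4, p12, p17) → 18.0369
Σ area = 1046.999

Check V−E+F: 14 − 36 + 24 = 2.


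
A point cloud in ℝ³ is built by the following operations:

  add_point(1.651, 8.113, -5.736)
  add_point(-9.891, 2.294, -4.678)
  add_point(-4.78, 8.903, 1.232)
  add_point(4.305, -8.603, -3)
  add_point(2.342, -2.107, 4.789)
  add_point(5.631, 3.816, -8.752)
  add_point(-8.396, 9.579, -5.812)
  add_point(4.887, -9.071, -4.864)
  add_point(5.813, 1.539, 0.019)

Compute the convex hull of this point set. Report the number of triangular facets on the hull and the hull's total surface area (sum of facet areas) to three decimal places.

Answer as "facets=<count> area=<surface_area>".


facets=14 area=636.953

9 of the 9 inputs are extreme points: [0, 1, 2, 3, 4, 5, 6, 7, 8].

Facet areas (half cross-product norm):
  f1: (p5, p7, p1) → 106.0855
  f2: (p5, p7, p8) → 52.2539
  f3: (p6, p5, p1) → 57.4262
  f4: (p0, p5, p8) → 28.7710
  f5: (p0, p6, p5) → 24.2551
  f6: (p3, p7, p8) → 9.6242
  f7: (p3, p4, p8) → 34.3555
  f8: (p3, p7, p1) → 17.3063
  f9: (p3, p4, p1) → 82.3942
  f10: (p2, p0, p6) → 35.6284
  f11: (p2, p6, p1) → 29.6541
  f12: (p2, p4, p1) → 69.0962
  f13: (p2, p4, p8) → 44.2405
  f14: (p2, p0, p8) → 45.8617
Σ area = 636.953

Check V−E+F: 9 − 21 + 14 = 2.


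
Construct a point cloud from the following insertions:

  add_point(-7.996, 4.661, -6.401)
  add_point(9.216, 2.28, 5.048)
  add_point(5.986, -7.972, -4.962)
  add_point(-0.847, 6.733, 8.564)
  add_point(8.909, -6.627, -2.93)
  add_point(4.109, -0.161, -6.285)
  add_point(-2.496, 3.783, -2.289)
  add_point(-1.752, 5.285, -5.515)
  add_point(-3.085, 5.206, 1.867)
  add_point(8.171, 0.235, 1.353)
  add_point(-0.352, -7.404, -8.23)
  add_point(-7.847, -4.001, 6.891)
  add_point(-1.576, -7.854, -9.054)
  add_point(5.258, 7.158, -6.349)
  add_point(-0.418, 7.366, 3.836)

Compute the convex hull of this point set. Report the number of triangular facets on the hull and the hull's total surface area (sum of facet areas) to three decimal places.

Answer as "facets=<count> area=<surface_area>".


facets=14 area=932.490

Hull vertices (9/15): indices [0, 1, 2, 3, 4, 11, 12, 13, 14].

Area of each hull facet:
  f1: (p11, p12, p0) → 107.3358
  f2: (p11, p3, p0) → 96.4178
  f3: (p11, p3, p1) → 74.1763
  f4: (p13, p12, p0) → 92.7159
  f5: (p13, p3, p1) → 74.3969
  f6: (p4, p13, p1) → 73.9249
  f7: (p4, p11, p1) → 106.8019
  f8: (p14, p3, p0) → 22.3730
  f9: (p14, p13, p0) → 69.3460
  f10: (p14, p13, p3) → 11.9742
  f11: (p2, p13, p12) → 65.0768
  f12: (p2, p4, p13) → 27.8991
  f13: (p2, p11, p12) → 75.0051
  f14: (p2, p4, p11) → 35.0463
Σ area = 932.490

Euler characteristic 9−21+14 = 2 ✓


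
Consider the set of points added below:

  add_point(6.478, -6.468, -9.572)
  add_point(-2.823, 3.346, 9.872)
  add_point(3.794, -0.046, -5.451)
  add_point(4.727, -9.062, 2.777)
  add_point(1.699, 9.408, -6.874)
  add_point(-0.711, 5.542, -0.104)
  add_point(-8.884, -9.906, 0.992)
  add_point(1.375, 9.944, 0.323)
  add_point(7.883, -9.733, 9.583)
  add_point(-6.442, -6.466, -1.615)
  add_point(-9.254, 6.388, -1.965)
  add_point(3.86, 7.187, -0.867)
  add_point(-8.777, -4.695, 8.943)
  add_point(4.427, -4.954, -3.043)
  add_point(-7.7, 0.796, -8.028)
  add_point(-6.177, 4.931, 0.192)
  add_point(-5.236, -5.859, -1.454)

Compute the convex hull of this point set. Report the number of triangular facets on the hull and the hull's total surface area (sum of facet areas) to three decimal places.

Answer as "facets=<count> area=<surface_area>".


Extreme-point indices: [0, 1, 3, 4, 6, 7, 8, 10, 11, 12, 14] — 11 of 17 on the boundary.

Per-facet area ½‖(b−a)×(c−a)‖:
  f1: (p12, p6, p10) → 72.5164
  f2: (p12, p6, p8) → 82.2225
  f3: (p14, p6, p10) → 58.9226
  f4: (p14, p0, p6) → 109.9190
  f5: (p3, p6, p8) → 44.0366
  f6: (p3, p0, p8) → 26.2930
  f7: (p3, p0, p6) → 87.5830
  f8: (p11, p0, p8) → 148.4036
  f9: (p11, p7, p8) → 32.7863
  f10: (p1, p7, p8) → 102.5229
  f11: (p1, p12, p8) → 82.3337
  f12: (p1, p7, p10) → 66.7025
  f13: (p1, p12, p10) → 68.2668
  f14: (p4, p11, p0) → 54.8361
  f15: (p4, p11, p7) → 12.9924
  f16: (p4, p14, p0) → 96.4625
  f17: (p4, p7, p10) → 40.6398
  f18: (p4, p14, p10) → 49.7431
Σ area = 1237.183

Check V−E+F: 11 − 27 + 18 = 2.

facets=18 area=1237.183


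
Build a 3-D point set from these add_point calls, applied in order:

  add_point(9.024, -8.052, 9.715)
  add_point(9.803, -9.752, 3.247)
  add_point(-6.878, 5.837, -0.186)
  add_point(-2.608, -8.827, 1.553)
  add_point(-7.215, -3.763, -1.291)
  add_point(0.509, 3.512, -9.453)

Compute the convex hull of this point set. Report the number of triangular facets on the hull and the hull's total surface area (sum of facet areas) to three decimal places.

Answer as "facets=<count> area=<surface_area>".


facets=8 area=588.820

6 of the 6 inputs are extreme points: [0, 1, 2, 3, 4, 5].

Per-facet area ½‖(b−a)×(c−a)‖:
  f1: (p2, p5, p4) → 56.4181
  f2: (p0, p5, p1) → 64.1515
  f3: (p0, p2, p5) → 137.7950
  f4: (p3, p5, p4) → 48.0879
  f5: (p3, p5, p1) → 105.5778
  f6: (p3, p0, p1) → 42.2830
  f7: (p3, p2, p4) → 28.3252
  f8: (p3, p0, p2) → 106.1814
Σ area = 588.820

Euler characteristic 6−12+8 = 2 ✓


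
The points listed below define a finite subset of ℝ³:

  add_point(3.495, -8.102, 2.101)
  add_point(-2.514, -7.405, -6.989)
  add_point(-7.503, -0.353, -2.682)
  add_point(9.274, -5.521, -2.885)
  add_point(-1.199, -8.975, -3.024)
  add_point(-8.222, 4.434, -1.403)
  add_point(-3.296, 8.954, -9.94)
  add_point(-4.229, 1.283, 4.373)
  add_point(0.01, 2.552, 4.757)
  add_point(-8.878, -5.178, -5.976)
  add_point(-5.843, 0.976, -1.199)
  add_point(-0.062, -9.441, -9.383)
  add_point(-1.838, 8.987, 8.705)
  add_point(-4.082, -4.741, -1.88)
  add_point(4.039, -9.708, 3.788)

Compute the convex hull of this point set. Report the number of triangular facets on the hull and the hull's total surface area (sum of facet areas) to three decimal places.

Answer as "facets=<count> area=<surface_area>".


facets=14 area=933.874

9 of the 15 inputs are extreme points: [3, 4, 5, 6, 7, 9, 11, 12, 14].

Facet areas (half cross-product norm):
  f1: (p6, p12, p3) → 175.8124
  f2: (p14, p12, p3) → 95.2698
  f3: (p11, p6, p9) → 81.3979
  f4: (p11, p6, p3) → 110.7617
  f5: (p11, p14, p3) → 55.8333
  f6: (p5, p6, p9) → 57.6931
  f7: (p5, p6, p12) → 67.2088
  f8: (p7, p14, p9) → 87.7647
  f9: (p7, p14, p12) → 53.2420
  f10: (p7, p5, p9) → 41.0348
  f11: (p7, p5, p12) → 34.8568
  f12: (p4, p14, p9) → 23.0368
  f13: (p4, p11, p9) → 29.0489
  f14: (p4, p11, p14) → 20.9128
Σ area = 933.874

Euler: V−E+F = 9−21+14 = 2.


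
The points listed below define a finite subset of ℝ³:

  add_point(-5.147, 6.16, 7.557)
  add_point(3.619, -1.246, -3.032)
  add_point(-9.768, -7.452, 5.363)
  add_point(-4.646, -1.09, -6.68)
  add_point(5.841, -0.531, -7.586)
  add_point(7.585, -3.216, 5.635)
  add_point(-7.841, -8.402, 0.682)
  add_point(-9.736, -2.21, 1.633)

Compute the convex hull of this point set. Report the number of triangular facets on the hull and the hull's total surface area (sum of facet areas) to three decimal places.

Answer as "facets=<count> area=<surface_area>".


Extreme-point indices: [0, 2, 3, 4, 5, 6, 7] — 7 of 8 on the boundary.

Per-facet area ½‖(b−a)×(c−a)‖:
  f1: (p0, p5, p2) → 109.9058
  f2: (p4, p0, p5) → 107.7785
  f3: (p3, p4, p0) → 83.9502
  f4: (p6, p5, p2) → 43.8012
  f5: (p6, p4, p5) → 108.8505
  f6: (p6, p3, p4) → 52.7675
  f7: (p7, p0, p2) → 34.4361
  f8: (p7, p3, p0) → 54.4915
  f9: (p7, p6, p2) → 15.3358
  f10: (p7, p6, p3) → 31.6665
Σ area = 642.984

Euler characteristic 7−15+10 = 2 ✓

facets=10 area=642.984


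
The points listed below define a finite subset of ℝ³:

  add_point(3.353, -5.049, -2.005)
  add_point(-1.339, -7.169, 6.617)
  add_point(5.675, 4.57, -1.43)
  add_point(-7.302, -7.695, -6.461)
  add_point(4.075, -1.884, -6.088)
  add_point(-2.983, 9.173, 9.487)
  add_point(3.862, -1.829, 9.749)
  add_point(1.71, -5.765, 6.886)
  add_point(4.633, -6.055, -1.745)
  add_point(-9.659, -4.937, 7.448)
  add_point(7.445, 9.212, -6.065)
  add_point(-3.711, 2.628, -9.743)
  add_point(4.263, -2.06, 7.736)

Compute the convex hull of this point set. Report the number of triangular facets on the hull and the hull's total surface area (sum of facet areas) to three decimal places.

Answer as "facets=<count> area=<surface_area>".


facets=18 area=1022.815

Hull vertices (11/13): indices [1, 3, 4, 5, 6, 7, 8, 9, 10, 11, 12].

Triangle areas on the boundary:
  f1: (p5, p6, p9) → 86.2305
  f2: (p5, p6, p10) → 116.6387
  f3: (p1, p6, p9) → 31.8970
  f4: (p1, p3, p9) → 59.3334
  f5: (p11, p5, p10) → 122.5253
  f6: (p11, p3, p9) → 81.0110
  f7: (p11, p5, p9) → 144.7224
  f8: (p7, p1, p6) → 6.2415
  f9: (p4, p11, p10) → 55.0520
  f10: (p4, p11, p3) → 53.2651
  f11: (p8, p1, p3) → 64.7049
  f12: (p8, p7, p1) → 15.0364
  f13: (p8, p4, p3) → 37.7783
  f14: (p8, p7, p6) → 22.2000
  f15: (p8, p4, p10) → 27.1815
  f16: (p12, p6, p10) → 13.2106
  f17: (p12, p8, p10) → 82.3995
  f18: (p12, p8, p6) → 3.3871
Σ area = 1022.815

Euler characteristic 11−27+18 = 2 ✓


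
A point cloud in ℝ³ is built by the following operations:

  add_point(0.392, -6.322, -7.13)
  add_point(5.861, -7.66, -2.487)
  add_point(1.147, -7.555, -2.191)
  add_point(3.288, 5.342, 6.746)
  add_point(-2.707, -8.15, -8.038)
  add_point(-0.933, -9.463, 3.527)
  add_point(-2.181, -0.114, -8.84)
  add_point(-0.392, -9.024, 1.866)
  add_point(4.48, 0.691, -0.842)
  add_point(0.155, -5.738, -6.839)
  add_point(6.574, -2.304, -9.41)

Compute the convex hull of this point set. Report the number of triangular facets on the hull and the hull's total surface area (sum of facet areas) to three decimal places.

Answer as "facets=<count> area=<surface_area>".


Extreme-point indices: [1, 3, 4, 5, 6, 10] — 6 of 11 on the boundary.

Facet areas (half cross-product norm):
  f1: (p6, p10, p4) → 36.0507
  f2: (p6, p3, p10) → 77.4797
  f3: (p6, p5, p4) → 46.6966
  f4: (p6, p5, p3) → 113.0571
  f5: (p1, p10, p4) → 42.3519
  f6: (p1, p5, p4) → 45.4938
  f7: (p1, p3, p10) → 70.9012
  f8: (p1, p5, p3) → 70.4843
Σ area = 502.515

Euler: V−E+F = 6−12+8 = 2.

facets=8 area=502.515


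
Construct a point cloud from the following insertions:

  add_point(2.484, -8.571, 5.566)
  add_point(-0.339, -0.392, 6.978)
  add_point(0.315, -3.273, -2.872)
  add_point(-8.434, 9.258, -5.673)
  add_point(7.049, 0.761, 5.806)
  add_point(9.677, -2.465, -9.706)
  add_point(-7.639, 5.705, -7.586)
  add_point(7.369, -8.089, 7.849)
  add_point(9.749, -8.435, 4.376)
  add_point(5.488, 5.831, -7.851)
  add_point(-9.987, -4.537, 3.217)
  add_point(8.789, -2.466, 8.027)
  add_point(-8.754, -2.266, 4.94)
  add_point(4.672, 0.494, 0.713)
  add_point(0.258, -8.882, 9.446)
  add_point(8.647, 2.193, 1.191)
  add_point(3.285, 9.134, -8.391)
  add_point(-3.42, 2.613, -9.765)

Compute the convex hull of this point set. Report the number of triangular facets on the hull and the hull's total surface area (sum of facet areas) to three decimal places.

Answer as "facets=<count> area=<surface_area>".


facets=28 area=1125.335

16 of the 18 inputs are extreme points: [0, 1, 3, 4, 5, 6, 7, 8, 9, 10, 11, 12, 14, 15, 16, 17].

Triangle areas on the boundary:
  f1: (p5, p17, p10) → 111.1952
  f2: (p5, p16, p17) → 60.4837
  f3: (p6, p3, p10) → 30.2066
  f4: (p6, p17, p10) → 42.6884
  f5: (p6, p16, p3) → 23.5828
  f6: (p6, p16, p17) → 26.6606
  f7: (p1, p14, p11) → 39.7158
  f8: (p15, p11, p8) → 29.1794
  f9: (p15, p5, p8) → 65.8345
  f10: (p0, p14, p10) → 28.5600
  f11: (p0, p14, p8) → 12.8073
  f12: (p0, p5, p10) → 118.6265
  f13: (p0, p5, p8) → 55.6617
  f14: (p7, p11, p8) → 12.2488
  f15: (p7, p14, p8) → 10.7989
  f16: (p7, p14, p11) → 20.0356
  f17: (p12, p3, p10) → 23.9794
  f18: (p12, p1, p3) → 69.3945
  f19: (p12, p14, p10) → 18.6194
  f20: (p12, p1, p14) → 39.1419
  f21: (p9, p5, p16) → 6.5674
  f22: (p9, p15, p16) → 16.7038
  f23: (p9, p15, p5) → 46.6852
  f24: (p4, p1, p11) → 15.8895
  f25: (p4, p15, p11) → 9.0795
  f26: (p4, p1, p3) → 65.4043
  f27: (p4, p16, p3) → 101.6456
  f28: (p4, p15, p16) → 23.9387
Σ area = 1125.335

Check V−E+F: 16 − 42 + 28 = 2.


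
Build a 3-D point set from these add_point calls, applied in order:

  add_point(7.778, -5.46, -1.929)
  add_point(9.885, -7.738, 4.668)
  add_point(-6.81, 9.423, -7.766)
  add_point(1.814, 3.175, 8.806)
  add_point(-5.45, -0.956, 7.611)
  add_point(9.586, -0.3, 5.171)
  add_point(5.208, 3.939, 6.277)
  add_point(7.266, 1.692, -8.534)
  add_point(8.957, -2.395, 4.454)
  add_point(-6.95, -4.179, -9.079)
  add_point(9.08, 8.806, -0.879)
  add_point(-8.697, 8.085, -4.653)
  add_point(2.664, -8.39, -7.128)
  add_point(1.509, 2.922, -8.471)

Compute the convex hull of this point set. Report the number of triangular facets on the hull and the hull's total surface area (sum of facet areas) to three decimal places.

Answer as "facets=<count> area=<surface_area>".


facets=22 area=1103.890

Points on the hull: [0, 1, 2, 3, 4, 5, 6, 7, 9, 10, 11, 12, 13] (13 of 14).

Per-facet area ½‖(b−a)×(c−a)‖:
  f1: (p4, p9, p11) → 97.6203
  f2: (p4, p3, p11) → 65.7512
  f3: (p4, p3, p1) → 59.7381
  f4: (p13, p7, p9) → 25.7221
  f5: (p12, p7, p9) → 59.6291
  f6: (p12, p4, p1) → 112.2900
  f7: (p12, p4, p9) → 89.5411
  f8: (p2, p13, p7) → 13.7132
  f9: (p2, p9, p11) → 25.5073
  f10: (p2, p13, p9) → 57.3006
  f11: (p10, p7, p1) → 84.9757
  f12: (p10, p2, p7) → 83.4129
  f13: (p10, p3, p11) → 111.3926
  f14: (p10, p2, p11) → 33.3823
  f15: (p0, p7, p1) → 18.2829
  f16: (p0, p12, p1) → 21.2629
  f17: (p0, p12, p7) → 37.4642
  f18: (p5, p3, p1) → 31.1056
  f19: (p5, p10, p1) → 24.8170
  f20: (p6, p10, p3) → 10.4976
  f21: (p6, p5, p3) → 11.1997
  f22: (p6, p5, p10) → 29.2836
Σ area = 1103.890

Euler characteristic 13−33+22 = 2 ✓


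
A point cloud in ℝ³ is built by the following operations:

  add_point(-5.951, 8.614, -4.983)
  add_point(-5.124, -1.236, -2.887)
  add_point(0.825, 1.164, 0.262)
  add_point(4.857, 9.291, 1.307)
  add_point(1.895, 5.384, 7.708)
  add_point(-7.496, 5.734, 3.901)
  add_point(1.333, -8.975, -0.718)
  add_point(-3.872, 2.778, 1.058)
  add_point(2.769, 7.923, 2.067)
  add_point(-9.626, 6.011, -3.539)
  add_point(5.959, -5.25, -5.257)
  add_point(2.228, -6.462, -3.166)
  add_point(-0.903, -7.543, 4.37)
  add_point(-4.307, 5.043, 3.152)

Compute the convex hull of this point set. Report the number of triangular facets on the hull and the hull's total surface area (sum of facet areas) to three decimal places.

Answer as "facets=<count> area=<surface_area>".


Hull vertices (10/14): indices [0, 1, 3, 4, 5, 6, 9, 10, 11, 12].

Facet areas (half cross-product norm):
  f1: (p4, p3, p10) → 64.2125
  f2: (p12, p4, p10) → 81.7110
  f3: (p0, p10, p9) → 43.0352
  f4: (p0, p3, p10) → 98.1974
  f5: (p6, p12, p10) → 16.2071
  f6: (p5, p12, p9) → 56.4378
  f7: (p5, p12, p4) → 66.9751
  f8: (p5, p0, p9) → 18.2210
  f9: (p5, p4, p3) → 40.8633
  f10: (p5, p0, p3) → 56.2745
  f11: (p1, p10, p9) → 33.8628
  f12: (p1, p12, p9) → 28.5053
  f13: (p1, p6, p12) → 28.6844
  f14: (p11, p6, p10) → 5.6284
  f15: (p11, p1, p10) → 16.8774
  f16: (p11, p1, p6) → 16.0713
Σ area = 671.764

Check V−E+F: 10 − 24 + 16 = 2.

facets=16 area=671.764


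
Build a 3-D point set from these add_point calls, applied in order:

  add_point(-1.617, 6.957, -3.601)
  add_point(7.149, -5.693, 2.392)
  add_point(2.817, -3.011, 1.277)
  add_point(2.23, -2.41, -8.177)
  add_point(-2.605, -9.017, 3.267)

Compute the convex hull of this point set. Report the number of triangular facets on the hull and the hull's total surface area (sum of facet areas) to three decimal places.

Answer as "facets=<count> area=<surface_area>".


Points on the hull: [0, 1, 2, 3, 4] (5 of 5).

Facet areas (half cross-product norm):
  f1: (p3, p1, p4) → 61.0616
  f2: (p3, p0, p4) → 78.0479
  f3: (p3, p0, p1) → 67.2869
  f4: (p2, p1, p4) → 21.5757
  f5: (p2, p0, p4) → 44.2787
  f6: (p2, p0, p1) → 17.6418
Σ area = 289.893

Check V−E+F: 5 − 9 + 6 = 2.

facets=6 area=289.893


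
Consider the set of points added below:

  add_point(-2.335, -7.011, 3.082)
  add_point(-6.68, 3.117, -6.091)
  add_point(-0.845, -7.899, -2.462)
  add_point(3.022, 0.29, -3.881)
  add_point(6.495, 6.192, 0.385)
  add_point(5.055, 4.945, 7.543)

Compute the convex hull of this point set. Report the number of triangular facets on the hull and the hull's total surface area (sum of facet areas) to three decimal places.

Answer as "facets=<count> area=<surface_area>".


facets=8 area=406.645

Extreme-point indices: [0, 1, 2, 3, 4, 5] — 6 of 6 on the boundary.

Area of each hull facet:
  f1: (p5, p4, p1) → 54.2882
  f2: (p5, p2, p4) → 59.6537
  f3: (p0, p2, p1) → 37.7014
  f4: (p0, p5, p1) → 102.9558
  f5: (p0, p5, p2) → 41.0662
  f6: (p3, p4, p1) → 39.5804
  f7: (p3, p2, p1) → 47.0775
  f8: (p3, p2, p4) → 24.3221
Σ area = 406.645

Euler: V−E+F = 6−12+8 = 2.


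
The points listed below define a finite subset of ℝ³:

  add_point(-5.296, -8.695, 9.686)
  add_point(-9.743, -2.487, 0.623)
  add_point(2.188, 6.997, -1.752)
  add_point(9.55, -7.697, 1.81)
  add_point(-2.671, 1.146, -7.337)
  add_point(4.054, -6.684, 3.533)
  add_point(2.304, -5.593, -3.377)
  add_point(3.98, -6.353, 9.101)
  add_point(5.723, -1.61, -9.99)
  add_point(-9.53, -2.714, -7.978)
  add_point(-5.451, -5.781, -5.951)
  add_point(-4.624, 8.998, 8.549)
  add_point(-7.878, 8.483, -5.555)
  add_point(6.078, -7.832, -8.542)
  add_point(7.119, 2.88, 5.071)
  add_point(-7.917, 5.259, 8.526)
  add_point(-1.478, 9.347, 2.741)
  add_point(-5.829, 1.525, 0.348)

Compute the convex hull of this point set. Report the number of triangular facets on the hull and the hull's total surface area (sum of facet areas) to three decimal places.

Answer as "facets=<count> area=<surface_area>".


14 of the 18 inputs are extreme points: [0, 1, 2, 3, 7, 8, 9, 10, 11, 12, 13, 14, 15, 16].

Per-facet area ½‖(b−a)×(c−a)‖:
  f1: (p14, p8, p3) → 76.2891
  f2: (p13, p8, p3) → 34.0752
  f3: (p13, p0, p3) → 90.6977
  f4: (p2, p12, p16) → 31.9225
  f5: (p2, p12, p8) → 66.9568
  f6: (p2, p14, p16) → 29.2812
  f7: (p2, p14, p8) → 58.2055
  f8: (p11, p14, p16) → 35.9661
  f9: (p11, p12, p16) → 31.8826
  f10: (p9, p0, p1) → 34.2396
  f11: (p9, p12, p1) → 48.4601
  f12: (p9, p12, p8) → 87.7592
  f13: (p9, p13, p8) → 49.2962
  f14: (p7, p11, p0) → 81.5223
  f15: (p7, p11, p14) → 72.1749
  f16: (p7, p0, p3) → 35.7553
  f17: (p7, p14, p3) → 45.7903
  f18: (p15, p0, p1) → 64.5478
  f19: (p15, p11, p0) → 28.0354
  f20: (p15, p12, p1) → 68.5787
  f21: (p15, p11, p12) → 35.4947
  f22: (p10, p13, p0) → 93.9717
  f23: (p10, p9, p0) → 38.4932
  f24: (p10, p9, p13) → 22.5108
Σ area = 1261.907

Euler characteristic 14−36+24 = 2 ✓

facets=24 area=1261.907


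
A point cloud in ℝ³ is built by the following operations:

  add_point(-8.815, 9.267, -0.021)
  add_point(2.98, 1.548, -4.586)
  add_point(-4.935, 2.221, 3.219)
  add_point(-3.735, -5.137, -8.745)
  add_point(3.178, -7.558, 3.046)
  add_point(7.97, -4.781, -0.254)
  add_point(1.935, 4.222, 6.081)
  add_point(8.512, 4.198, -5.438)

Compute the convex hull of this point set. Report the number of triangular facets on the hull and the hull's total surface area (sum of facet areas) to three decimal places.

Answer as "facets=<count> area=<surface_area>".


facets=10 area=651.463

7 of the 8 inputs are extreme points: [0, 2, 3, 4, 5, 6, 7].

Triangle areas on the boundary:
  f1: (p3, p7, p0) → 128.9661
  f2: (p6, p7, p0) → 88.5462
  f3: (p2, p6, p0) → 31.5818
  f4: (p2, p6, p4) → 45.6015
  f5: (p2, p3, p0) → 60.4743
  f6: (p2, p3, p4) → 79.1726
  f7: (p5, p6, p7) → 61.2129
  f8: (p5, p6, p4) → 38.5186
  f9: (p5, p3, p7) → 73.0828
  f10: (p5, p3, p4) → 44.3065
Σ area = 651.463

Euler: V−E+F = 7−15+10 = 2.


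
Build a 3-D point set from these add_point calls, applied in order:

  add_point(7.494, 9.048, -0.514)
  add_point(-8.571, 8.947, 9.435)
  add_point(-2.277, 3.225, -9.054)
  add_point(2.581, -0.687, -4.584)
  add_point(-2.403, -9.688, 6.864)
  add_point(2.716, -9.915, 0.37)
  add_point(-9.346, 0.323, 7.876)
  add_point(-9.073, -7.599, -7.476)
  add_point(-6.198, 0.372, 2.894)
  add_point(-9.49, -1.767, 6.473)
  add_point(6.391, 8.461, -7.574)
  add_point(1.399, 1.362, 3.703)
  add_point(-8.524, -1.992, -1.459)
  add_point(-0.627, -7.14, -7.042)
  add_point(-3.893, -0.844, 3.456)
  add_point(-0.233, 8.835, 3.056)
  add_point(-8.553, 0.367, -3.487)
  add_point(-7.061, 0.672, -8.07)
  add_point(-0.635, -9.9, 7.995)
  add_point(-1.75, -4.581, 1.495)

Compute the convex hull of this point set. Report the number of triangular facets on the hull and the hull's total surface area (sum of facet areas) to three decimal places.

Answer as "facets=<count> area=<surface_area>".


Hull vertices (13/20): indices [0, 1, 2, 4, 5, 6, 7, 9, 10, 13, 16, 17, 18].

Facet areas (half cross-product norm):
  f1: (p18, p5, p0) → 80.7438
  f2: (p16, p7, p9) → 44.2668
  f3: (p10, p5, p0) → 69.9918
  f4: (p1, p18, p0) → 180.6171
  f5: (p1, p16, p9) → 56.9734
  f6: (p1, p10, p0) → 62.4566
  f7: (p1, p10, p2) → 104.1341
  f8: (p4, p7, p9) → 77.4083
  f9: (p4, p7, p5) → 59.1420
  f10: (p4, p18, p5) → 8.6808
  f11: (p17, p7, p2) → 17.5367
  f12: (p17, p16, p7) → 20.1875
  f13: (p17, p1, p2) → 53.4906
  f14: (p17, p1, p16) → 24.5166
  f15: (p13, p7, p2) → 44.9757
  f16: (p13, p10, p2) → 51.4621
  f17: (p13, p7, p5) → 33.1069
  f18: (p13, p10, p5) → 72.5549
  f19: (p6, p1, p9) → 4.4456
  f20: (p6, p1, p18) → 42.9139
  f21: (p6, p4, p9) → 11.1194
  f22: (p6, p4, p18) → 11.0612
Σ area = 1131.786

Euler characteristic 13−33+22 = 2 ✓

facets=22 area=1131.786


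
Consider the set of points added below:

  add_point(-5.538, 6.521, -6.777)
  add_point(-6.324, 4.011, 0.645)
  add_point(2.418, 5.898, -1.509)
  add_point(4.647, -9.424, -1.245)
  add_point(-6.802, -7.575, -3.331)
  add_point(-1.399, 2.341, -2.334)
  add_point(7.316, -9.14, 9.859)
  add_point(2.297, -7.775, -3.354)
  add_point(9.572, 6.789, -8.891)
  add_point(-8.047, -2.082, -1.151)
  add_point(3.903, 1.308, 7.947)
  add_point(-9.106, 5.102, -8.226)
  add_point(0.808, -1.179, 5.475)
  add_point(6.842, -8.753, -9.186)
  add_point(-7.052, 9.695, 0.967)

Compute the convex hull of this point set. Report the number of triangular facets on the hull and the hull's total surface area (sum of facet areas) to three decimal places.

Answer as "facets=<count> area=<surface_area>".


facets=16 area=1165.354

Points on the hull: [0, 3, 4, 6, 8, 9, 10, 11, 13, 14] (10 of 15).

Area of each hull facet:
  f1: (p10, p14, p8) → 134.5050
  f2: (p13, p8, p11) → 142.9936
  f3: (p0, p8, p11) → 18.0115
  f4: (p0, p14, p11) → 16.6722
  f5: (p0, p14, p8) → 61.9866
  f6: (p9, p14, p11) → 50.2934
  f7: (p4, p13, p3) → 48.5635
  f8: (p4, p13, p11) → 102.2598
  f9: (p4, p9, p11) → 27.8668
  f10: (p6, p4, p9) → 58.5208
  f11: (p6, p10, p14) → 51.5077
  f12: (p6, p9, p14) → 119.0643
  f13: (p6, p4, p3) → 61.8276
  f14: (p6, p10, p8) → 97.6109
  f15: (p6, p13, p8) → 150.3677
  f16: (p6, p13, p3) → 23.3023
Σ area = 1165.354

Check V−E+F: 10 − 24 + 16 = 2.


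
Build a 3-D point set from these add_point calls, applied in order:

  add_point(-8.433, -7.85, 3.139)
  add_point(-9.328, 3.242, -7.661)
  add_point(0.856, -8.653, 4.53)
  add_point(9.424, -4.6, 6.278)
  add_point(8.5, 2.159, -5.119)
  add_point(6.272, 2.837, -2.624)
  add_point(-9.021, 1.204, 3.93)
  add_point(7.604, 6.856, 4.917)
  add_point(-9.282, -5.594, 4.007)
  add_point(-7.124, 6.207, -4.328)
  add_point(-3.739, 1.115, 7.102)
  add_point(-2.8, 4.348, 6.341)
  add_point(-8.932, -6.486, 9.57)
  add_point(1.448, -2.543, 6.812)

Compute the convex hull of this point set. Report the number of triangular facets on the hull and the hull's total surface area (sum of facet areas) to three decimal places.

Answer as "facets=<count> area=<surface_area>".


facets=18 area=935.984

Points on the hull: [0, 1, 2, 3, 4, 6, 7, 8, 9, 11, 12] (11 of 14).

Facet areas (half cross-product norm):
  f1: (p12, p7, p3) → 109.3965
  f2: (p4, p7, p3) → 61.4656
  f3: (p2, p12, p3) → 42.7306
  f4: (p2, p4, p1) → 139.0679
  f5: (p2, p4, p3) → 64.0095
  f6: (p11, p12, p7) → 50.3650
  f7: (p0, p2, p1) → 71.2918
  f8: (p0, p2, p12) → 31.0338
  f9: (p9, p11, p7) → 61.6815
  f10: (p9, p4, p1) → 38.9643
  f11: (p9, p4, p7) → 87.4556
  f12: (p8, p0, p1) → 18.0911
  f13: (p8, p0, p12) → 7.1205
  f14: (p6, p11, p12) → 34.8110
  f15: (p6, p9, p11) → 36.0866
  f16: (p6, p9, p1) → 24.1077
  f17: (p6, p8, p1) → 39.3707
  f18: (p6, p8, p12) → 18.9339
Σ area = 935.984

Euler: V−E+F = 11−27+18 = 2.


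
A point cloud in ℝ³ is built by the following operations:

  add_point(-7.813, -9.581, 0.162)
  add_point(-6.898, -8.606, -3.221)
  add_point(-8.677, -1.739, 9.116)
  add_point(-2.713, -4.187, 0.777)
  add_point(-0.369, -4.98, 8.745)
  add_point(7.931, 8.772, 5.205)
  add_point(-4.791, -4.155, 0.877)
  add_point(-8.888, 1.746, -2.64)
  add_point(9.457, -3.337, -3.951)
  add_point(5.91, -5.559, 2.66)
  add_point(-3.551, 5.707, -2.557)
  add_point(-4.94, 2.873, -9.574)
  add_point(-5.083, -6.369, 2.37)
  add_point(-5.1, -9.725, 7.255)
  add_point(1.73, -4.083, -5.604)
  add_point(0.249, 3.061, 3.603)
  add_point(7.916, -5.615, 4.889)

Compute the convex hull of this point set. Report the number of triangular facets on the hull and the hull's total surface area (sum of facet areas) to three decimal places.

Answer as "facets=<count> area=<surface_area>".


12 of the 17 inputs are extreme points: [0, 1, 2, 4, 5, 7, 8, 10, 11, 13, 14, 16].

Area of each hull facet:
  f1: (p11, p5, p8) → 125.0017
  f2: (p11, p1, p7) → 42.5381
  f3: (p16, p5, p8) → 64.9019
  f4: (p10, p11, p7) → 23.6958
  f5: (p10, p11, p5) → 37.6513
  f6: (p10, p2, p7) → 40.3343
  f7: (p10, p2, p5) → 104.6880
  f8: (p14, p1, p8) → 22.1715
  f9: (p14, p11, p8) → 31.7956
  f10: (p14, p11, p1) → 51.5994
  f11: (p0, p16, p13) → 51.8402
  f12: (p0, p2, p13) → 33.9552
  f13: (p0, p1, p8) → 29.1739
  f14: (p0, p16, p8) → 78.0952
  f15: (p0, p1, p7) → 18.9416
  f16: (p0, p2, p7) → 61.9946
  f17: (p4, p2, p13) → 28.3163
  f18: (p4, p16, p13) → 27.5105
  f19: (p4, p2, p5) → 72.2702
  f20: (p4, p16, p5) → 65.7126
Σ area = 1012.188

Euler characteristic 12−30+20 = 2 ✓

facets=20 area=1012.188


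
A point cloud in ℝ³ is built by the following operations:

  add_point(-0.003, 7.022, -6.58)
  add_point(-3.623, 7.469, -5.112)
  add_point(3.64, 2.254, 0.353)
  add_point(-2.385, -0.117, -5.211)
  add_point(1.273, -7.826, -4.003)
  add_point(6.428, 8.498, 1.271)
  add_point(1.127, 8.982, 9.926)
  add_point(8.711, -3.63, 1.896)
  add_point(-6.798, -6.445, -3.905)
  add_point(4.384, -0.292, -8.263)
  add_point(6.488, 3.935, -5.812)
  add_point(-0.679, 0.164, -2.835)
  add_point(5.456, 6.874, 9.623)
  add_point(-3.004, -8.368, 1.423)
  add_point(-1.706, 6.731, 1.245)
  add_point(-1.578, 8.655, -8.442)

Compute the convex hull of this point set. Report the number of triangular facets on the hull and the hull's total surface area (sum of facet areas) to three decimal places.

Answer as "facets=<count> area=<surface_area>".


facets=18 area=848.940

Extreme-point indices: [1, 4, 5, 6, 7, 8, 9, 10, 12, 13, 15] — 11 of 16 on the boundary.

Facet areas (half cross-product norm):
  f1: (p9, p15, p8) → 72.3078
  f2: (p13, p6, p8) → 65.9219
  f3: (p1, p15, p8) → 25.9394
  f4: (p1, p6, p8) → 113.0979
  f5: (p1, p6, p15) → 25.9732
  f6: (p5, p6, p15) → 60.4854
  f7: (p12, p13, p7) → 84.6349
  f8: (p12, p13, p6) → 46.4604
  f9: (p12, p5, p7) → 51.6791
  f10: (p12, p5, p6) → 20.5913
  f11: (p4, p9, p7) → 45.3733
  f12: (p4, p13, p7) → 35.9502
  f13: (p4, p9, p8) → 36.8902
  f14: (p4, p13, p8) → 22.6051
  f15: (p10, p9, p15) → 25.7662
  f16: (p10, p5, p15) → 40.8657
  f17: (p10, p9, p7) → 29.0274
  f18: (p10, p5, p7) → 45.3706
Σ area = 848.940

Euler: V−E+F = 11−27+18 = 2.


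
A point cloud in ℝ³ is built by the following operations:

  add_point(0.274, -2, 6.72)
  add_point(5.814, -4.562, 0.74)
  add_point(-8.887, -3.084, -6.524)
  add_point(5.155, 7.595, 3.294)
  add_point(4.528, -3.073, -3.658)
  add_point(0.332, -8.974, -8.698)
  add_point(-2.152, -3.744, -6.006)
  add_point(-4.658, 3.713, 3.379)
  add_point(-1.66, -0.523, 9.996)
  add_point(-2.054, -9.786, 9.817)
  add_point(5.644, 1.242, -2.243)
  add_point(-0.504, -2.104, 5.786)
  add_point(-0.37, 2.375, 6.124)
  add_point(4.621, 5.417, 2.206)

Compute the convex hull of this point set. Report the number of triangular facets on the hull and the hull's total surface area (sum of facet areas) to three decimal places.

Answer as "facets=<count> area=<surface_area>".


Hull vertices (9/14): indices [1, 2, 3, 4, 5, 7, 8, 9, 10].

Triangle areas on the boundary:
  f1: (p9, p3, p1) → 79.5586
  f2: (p7, p3, p2) → 58.2334
  f3: (p7, p9, p2) → 96.2808
  f4: (p5, p9, p2) → 100.1696
  f5: (p5, p9, p1) → 76.4873
  f6: (p8, p9, p3) → 43.7119
  f7: (p8, p7, p3) → 43.9368
  f8: (p8, p7, p9) → 34.3561
  f9: (p10, p3, p1) → 25.5871
  f10: (p10, p3, p2) → 62.7345
  f11: (p10, p5, p2) → 72.5285
  f12: (p4, p5, p1) → 19.0668
  f13: (p4, p10, p1) → 11.2481
  f14: (p4, p10, p5) → 8.8362
Σ area = 732.736

Euler characteristic 9−21+14 = 2 ✓

facets=14 area=732.736


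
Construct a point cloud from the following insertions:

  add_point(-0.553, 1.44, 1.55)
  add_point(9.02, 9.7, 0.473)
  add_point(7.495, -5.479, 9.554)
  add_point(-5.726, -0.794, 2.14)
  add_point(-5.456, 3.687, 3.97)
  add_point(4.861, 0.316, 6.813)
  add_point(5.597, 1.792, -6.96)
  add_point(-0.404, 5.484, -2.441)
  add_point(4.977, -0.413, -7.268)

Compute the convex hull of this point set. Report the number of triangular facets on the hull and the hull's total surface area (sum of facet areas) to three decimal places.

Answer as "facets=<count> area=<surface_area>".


Hull vertices (8/9): indices [1, 2, 3, 4, 5, 6, 7, 8].

Triangle areas on the boundary:
  f1: (p8, p2, p3) → 107.5345
  f2: (p7, p8, p3) → 43.3965
  f3: (p4, p2, p3) → 38.4078
  f4: (p4, p7, p3) → 20.2254
  f5: (p4, p7, p1) → 40.9449
  f6: (p6, p7, p1) → 42.6876
  f7: (p6, p7, p8) → 9.2257
  f8: (p6, p2, p1) → 96.8020
  f9: (p6, p8, p2) → 20.3888
  f10: (p5, p2, p1) → 28.6979
  f11: (p5, p4, p1) → 67.5973
  f12: (p5, p4, p2) → 27.7317
Σ area = 543.640

Euler characteristic 8−18+12 = 2 ✓

facets=12 area=543.640


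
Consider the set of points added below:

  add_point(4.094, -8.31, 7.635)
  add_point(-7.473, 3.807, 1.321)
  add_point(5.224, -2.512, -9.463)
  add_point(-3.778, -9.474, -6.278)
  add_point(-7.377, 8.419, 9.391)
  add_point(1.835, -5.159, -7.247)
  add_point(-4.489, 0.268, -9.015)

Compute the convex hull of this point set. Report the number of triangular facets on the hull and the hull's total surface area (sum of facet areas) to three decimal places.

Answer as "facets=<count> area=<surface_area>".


Extreme-point indices: [0, 1, 2, 3, 4, 6] — 6 of 7 on the boundary.

Triangle areas on the boundary:
  f1: (p4, p3, p1) → 40.2230
  f2: (p0, p3, p2) → 93.1052
  f3: (p0, p4, p2) → 182.1613
  f4: (p0, p4, p3) → 161.5064
  f5: (p6, p3, p1) → 57.2920
  f6: (p6, p3, p2) → 48.6073
  f7: (p6, p4, p1) → 17.2679
  f8: (p6, p4, p2) → 98.5133
Σ area = 698.676

Check V−E+F: 6 − 12 + 8 = 2.

facets=8 area=698.676


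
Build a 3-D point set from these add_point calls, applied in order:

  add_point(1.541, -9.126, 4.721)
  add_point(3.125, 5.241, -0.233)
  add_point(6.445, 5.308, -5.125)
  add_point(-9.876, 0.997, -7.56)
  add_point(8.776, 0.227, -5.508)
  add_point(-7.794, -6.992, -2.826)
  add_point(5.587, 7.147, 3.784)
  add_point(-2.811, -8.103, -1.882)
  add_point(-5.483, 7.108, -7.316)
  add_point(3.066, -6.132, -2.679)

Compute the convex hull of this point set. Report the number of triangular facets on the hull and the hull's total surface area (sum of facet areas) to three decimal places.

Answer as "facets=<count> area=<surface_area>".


9 of the 10 inputs are extreme points: [0, 2, 3, 4, 5, 6, 7, 8, 9].

Triangle areas on the boundary:
  f1: (p6, p0, p4) → 90.0660
  f2: (p8, p4, p3) → 59.0687
  f3: (p8, p6, p3) → 53.0913
  f4: (p2, p6, p4) → 24.5129
  f5: (p2, p8, p4) → 29.2212
  f6: (p2, p8, p6) → 55.9332
  f7: (p5, p7, p0) → 14.7459
  f8: (p5, p6, p3) → 94.0540
  f9: (p5, p6, p0) → 102.3630
  f10: (p9, p0, p4) → 27.3088
  f11: (p9, p7, p0) → 23.1776
  f12: (p9, p4, p3) → 69.6535
  f13: (p9, p5, p3) → 51.1873
  f14: (p9, p5, p7) → 9.4726
Σ area = 703.856

Check V−E+F: 9 − 21 + 14 = 2.

facets=14 area=703.856
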